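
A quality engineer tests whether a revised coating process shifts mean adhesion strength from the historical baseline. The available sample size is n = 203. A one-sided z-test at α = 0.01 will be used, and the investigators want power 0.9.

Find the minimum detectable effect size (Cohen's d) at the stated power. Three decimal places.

Required noncentrality: δ = z_{0.01} + z_{0.10} = 2.326 + 1.282 = 3.608.
δ = d·√n ⇒ d = δ/√n = 3.608/√203 = 0.2532.

d ≈ 0.253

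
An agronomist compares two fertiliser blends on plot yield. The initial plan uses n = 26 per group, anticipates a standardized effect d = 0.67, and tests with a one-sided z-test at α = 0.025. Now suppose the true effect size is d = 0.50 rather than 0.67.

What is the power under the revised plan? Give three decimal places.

Power ≈ 0.438

With d = 0.50: δ = d·√(n/2) = 0.50 × √(26/2) = 1.8028. Critical value z_{0.025} = 1.960.
Revised power = Φ(δ − 1.960) = Φ(-0.157) = 0.4375.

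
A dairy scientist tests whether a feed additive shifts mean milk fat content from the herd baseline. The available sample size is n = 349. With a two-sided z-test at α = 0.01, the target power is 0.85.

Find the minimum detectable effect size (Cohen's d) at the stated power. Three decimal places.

d ≈ 0.193

Need Φ(δ − 2.576) = 0.85, so δ = 2.576 + 1.036 = 3.612.
(The second rejection-region term Φ(−δ − z_{α/2}) is negligible and dropped.)
δ = d·√n ⇒ d = δ/√n = 3.612/√349 = 0.1934.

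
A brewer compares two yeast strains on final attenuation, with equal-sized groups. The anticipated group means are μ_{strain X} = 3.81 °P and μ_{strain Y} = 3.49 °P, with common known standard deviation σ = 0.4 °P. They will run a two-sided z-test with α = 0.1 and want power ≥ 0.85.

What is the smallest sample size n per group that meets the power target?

Standardized effect: d = |μ_{strain X} − μ_{strain Y}| / σ = |3.81 − 3.49| / 0.4 = 0.8000
For power 0.85 need Φ(δ − z_{0.05}) = 0.85, so δ = z_{0.05} + z_{0.15} = 1.645 + 1.036 = 2.681.
(The Φ(−δ − z_{α/2}) term is vanishingly small for δ > 0 and is dropped in the standard sample-size formula.)
δ = d·√(n/2) ⇒ n = 2(δ/d)² = 2 × (2.681 / 0.8000)² = 22.47.
Round up to the next whole unit.

n = 23 per group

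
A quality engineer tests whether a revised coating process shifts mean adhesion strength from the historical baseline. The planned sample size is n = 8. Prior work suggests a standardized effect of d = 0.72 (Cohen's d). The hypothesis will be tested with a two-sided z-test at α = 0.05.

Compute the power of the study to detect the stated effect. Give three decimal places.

Power ≈ 0.531

Noncentrality parameter: δ = d·√n = 0.72 × √8 = 2.0365
Two-sided α = 0.05 → critical value z_{0.025} = 1.960.
Power = Φ(δ − 1.960) + Φ(−δ − 1.960) = Φ(0.077) + Φ(-3.996) = 0.5305 + 0.0000 = 0.5305.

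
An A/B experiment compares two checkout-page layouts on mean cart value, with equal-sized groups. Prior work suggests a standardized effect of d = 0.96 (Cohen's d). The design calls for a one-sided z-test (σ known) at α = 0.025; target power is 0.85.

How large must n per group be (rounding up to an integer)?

n = 20 per group

For power 0.85 need Φ(δ − z_{0.025}) = 0.85, so δ = z_{0.025} + z_{0.15} = 1.960 + 1.036 = 2.996.
δ = d·√(n/2) ⇒ n = 2(δ/d)² = 2 × (2.996 / 0.96)² = 19.48.
Rounding up, n = 20 per group.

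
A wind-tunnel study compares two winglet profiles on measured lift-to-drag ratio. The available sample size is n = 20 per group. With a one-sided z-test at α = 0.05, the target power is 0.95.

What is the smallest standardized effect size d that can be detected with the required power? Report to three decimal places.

Need Φ(δ − 1.645) = 0.95, so δ = 1.645 + 1.645 = 3.290.
δ = d·√(n/2) ⇒ d = δ/√(n/2) = 3.290/√(20/2) = 1.0403.

d ≈ 1.040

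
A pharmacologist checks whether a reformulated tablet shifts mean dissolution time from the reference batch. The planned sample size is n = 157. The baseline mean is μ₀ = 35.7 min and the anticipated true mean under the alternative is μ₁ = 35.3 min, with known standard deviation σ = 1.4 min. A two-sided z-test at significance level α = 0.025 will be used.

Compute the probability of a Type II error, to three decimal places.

β ≈ 0.090

Standardized effect: d = |μ₁ − μ₀| / σ = |35.3 − 35.7| / 1.4 = 0.2857
Noncentrality parameter: δ = d·√n = 0.2857 × √157 = 3.5800
Critical value for a two-sided test at α = 0.025: z_{α/2} = 2.241.
Power = Φ(δ − 2.241) + Φ(−δ − 2.241) = Φ(1.339) + Φ(-5.821) = 0.9096 + 0.0000 = 0.9096.
Type II error: β = 1 − power = 1 − 0.9096 = 0.0904.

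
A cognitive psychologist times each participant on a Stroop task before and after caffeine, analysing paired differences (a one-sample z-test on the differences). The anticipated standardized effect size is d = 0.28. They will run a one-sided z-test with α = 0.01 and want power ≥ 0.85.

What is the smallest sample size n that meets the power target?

For power 0.85 need Φ(δ − z_{0.01}) = 0.85, so δ = z_{0.01} + z_{0.15} = 2.326 + 1.036 = 3.363.
δ = d·√n ⇒ n = (δ/d)² = (3.363 / 0.28)² = 144.24.
Round up to the next whole unit.

n = 145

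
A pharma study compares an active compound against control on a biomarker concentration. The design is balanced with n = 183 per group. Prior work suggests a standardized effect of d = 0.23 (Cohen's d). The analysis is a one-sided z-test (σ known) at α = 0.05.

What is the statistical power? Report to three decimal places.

Power ≈ 0.711

Noncentrality parameter: λ = d·√(n/2) = 0.23 × √(183/2) = 2.2001
Critical value for a one-sided test at α = 0.05: z_α = 1.645.
Power = P(Z > 1.645 − λ) = Φ(0.555) = 0.7106.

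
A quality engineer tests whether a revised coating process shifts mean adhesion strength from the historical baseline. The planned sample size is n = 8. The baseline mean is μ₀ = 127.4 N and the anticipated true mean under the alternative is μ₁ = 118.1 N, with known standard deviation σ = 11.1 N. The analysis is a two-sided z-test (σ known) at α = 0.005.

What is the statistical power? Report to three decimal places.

Standardized effect: d = |μ₁ − μ₀| / σ = |118.1 − 127.4| / 11.1 = 0.8378
Noncentrality parameter: δ = d·√n = 0.8378 × √8 = 2.3698
Critical value for a two-sided test at α = 0.005: z_{α/2} = 2.807.
Power = Φ(δ − 2.807) + Φ(−δ − 2.807) = Φ(-0.437) + Φ(-5.177) = 0.3310 + 0.0000 = 0.3310.

Power ≈ 0.331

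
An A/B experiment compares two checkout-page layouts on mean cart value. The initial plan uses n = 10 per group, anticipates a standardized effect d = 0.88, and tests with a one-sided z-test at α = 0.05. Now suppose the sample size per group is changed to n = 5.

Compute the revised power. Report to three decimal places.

Power ≈ 0.400

With n = 5 per group: δ = d·√(n/2) = 0.88 × √(5/2) = 1.3914. Critical value z_{0.05} = 1.645.
Revised power = Φ(δ − 1.645) = Φ(-0.253) = 0.4000.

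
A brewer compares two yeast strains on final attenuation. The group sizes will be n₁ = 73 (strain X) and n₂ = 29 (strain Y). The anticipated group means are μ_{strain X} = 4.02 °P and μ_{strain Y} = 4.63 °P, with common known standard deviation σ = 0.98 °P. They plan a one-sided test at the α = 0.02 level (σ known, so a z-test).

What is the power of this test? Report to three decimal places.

Power ≈ 0.783

Standardized effect: d = |μ_{strain X} − μ_{strain Y}| / σ = |4.02 − 4.63| / 0.98 = 0.6224
Noncentrality parameter: δ = d / √(1/n₁ + 1/n₂) = 0.6224 / √(1/73 + 1/29) = 2.8357
One-sided α = 0.02 → critical value z_{0.02} = 2.054.
Power = Φ(δ − 2.054) = Φ(0.782) = 0.7829.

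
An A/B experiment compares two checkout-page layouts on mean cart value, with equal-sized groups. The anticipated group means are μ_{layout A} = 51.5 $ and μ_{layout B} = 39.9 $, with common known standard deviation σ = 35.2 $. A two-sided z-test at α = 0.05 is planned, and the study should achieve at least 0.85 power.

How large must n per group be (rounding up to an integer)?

Standardized effect: d = |μ_{layout A} − μ_{layout B}| / σ = |51.5 − 39.9| / 35.2 = 0.3295
For power 0.85 need Φ(δ − z_{0.025}) = 0.85, so δ = z_{0.025} + z_{0.15} = 1.960 + 1.036 = 2.996.
(For δ > 0 the lower-tail rejection region contributes negligibly to power, so the one-term inversion is standard.)
δ = d·√(n/2) ⇒ n = 2(δ/d)² = 2 × (2.996 / 0.3295)² = 165.35.
Round up to the next whole unit.

n = 166 per group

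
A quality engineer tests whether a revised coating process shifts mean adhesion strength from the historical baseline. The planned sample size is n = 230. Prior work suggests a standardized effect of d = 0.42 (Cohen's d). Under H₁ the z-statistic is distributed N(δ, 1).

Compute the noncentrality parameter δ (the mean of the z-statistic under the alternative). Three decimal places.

δ = d·√n = 0.42 × √230 = 6.3696

δ ≈ 6.370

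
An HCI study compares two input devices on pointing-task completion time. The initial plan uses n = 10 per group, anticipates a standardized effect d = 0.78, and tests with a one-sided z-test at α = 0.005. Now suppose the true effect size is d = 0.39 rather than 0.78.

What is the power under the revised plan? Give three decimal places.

With d = 0.39: δ = d·√(n/2) = 0.39 × √(10/2) = 0.8721. Critical value z_{0.005} = 2.576.
Revised power = Φ(δ − 2.576) = Φ(-1.704) = 0.0442.

Power ≈ 0.044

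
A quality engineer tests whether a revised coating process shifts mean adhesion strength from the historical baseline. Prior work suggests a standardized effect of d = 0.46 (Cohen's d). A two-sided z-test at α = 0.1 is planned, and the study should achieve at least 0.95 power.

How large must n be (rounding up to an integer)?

Set Φ(δ − 1.645) = 0.95; then δ − 1.645 = Φ⁻¹(0.95) = 1.645, giving δ = 3.290.
(Ignoring the negligible lower-tail rejection probability gives the usual closed-form inversion.)
δ = d·√n ⇒ n = (δ/d)² = (3.290 / 0.46)² = 51.14.
Round up to the next whole unit.

n = 52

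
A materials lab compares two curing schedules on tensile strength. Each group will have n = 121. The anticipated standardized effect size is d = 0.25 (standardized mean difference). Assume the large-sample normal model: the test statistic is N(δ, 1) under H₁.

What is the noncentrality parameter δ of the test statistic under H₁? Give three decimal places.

δ ≈ 1.945

The noncentrality parameter scales effect size by the design's sample-size factor: δ = d·√(n/2) = 0.25 × √(121/2) = 1.9445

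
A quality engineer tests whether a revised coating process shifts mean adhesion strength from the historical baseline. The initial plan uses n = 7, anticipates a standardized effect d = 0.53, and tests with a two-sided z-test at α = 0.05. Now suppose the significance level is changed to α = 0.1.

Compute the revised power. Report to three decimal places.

Power ≈ 0.405

δ = d·√n = 0.53 × √7 = 1.4022 (unchanged). New critical value: z_{0.05} = 1.645.
Revised power = Φ(δ − 1.645) + Φ(−δ − 1.645) = Φ(-0.243) + Φ(-3.047) = 0.4042 + 0.0012 = 0.4053.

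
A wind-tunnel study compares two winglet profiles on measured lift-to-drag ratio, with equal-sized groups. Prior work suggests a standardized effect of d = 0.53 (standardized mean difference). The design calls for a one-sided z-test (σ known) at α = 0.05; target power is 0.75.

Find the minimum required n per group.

n = 39 per group

Set Φ(δ − 1.645) = 0.75; then δ − 1.645 = Φ⁻¹(0.75) = 0.674, giving δ = 2.319.
δ = d·√(n/2) ⇒ n = 2(δ/d)² = 2 × (2.319 / 0.53)² = 38.30.
Round up to the next whole unit.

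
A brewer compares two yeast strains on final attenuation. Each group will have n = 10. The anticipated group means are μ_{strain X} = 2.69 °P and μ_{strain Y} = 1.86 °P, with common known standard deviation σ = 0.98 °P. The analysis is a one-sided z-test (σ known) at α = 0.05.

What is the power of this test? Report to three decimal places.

Power ≈ 0.598

Standardized effect: d = |μ_{strain X} − μ_{strain Y}| / σ = |2.69 − 1.86| / 0.98 = 0.8469
Noncentrality parameter: δ = d·√(n/2) = 0.8469 × √(10/2) = 1.8938
Critical value for a one-sided test at α = 0.05: z_α = 1.645.
Power = Φ(δ − 1.645) = Φ(0.249) = 0.5983.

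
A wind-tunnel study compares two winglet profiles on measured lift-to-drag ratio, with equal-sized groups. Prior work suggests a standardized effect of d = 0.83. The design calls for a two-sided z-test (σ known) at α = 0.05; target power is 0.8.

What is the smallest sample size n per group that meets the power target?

Set Φ(δ − 1.960) = 0.8; then δ − 1.960 = Φ⁻¹(0.8) = 0.842, giving δ = 2.802.
(For δ > 0 the lower-tail rejection region contributes negligibly to power, so the one-term inversion is standard.)
δ = d·√(n/2) ⇒ n = 2(δ/d)² = 2 × (2.802 / 0.83)² = 22.79.
Rounding up, n = 23 per group.

n = 23 per group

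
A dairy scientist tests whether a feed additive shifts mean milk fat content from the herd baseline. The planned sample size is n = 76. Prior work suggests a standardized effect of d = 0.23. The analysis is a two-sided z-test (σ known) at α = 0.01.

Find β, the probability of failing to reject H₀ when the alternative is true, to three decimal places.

β ≈ 0.716

Noncentrality parameter: δ = d·√n = 0.23 × √76 = 2.0051
Critical value for a two-sided test at α = 0.01: z_{α/2} = 2.576.
Power = Φ(δ − 2.576) + Φ(−δ − 2.576) = Φ(-0.571) + Φ(-4.581) = 0.2841 + 0.0000 = 0.2841.
Type II error: β = 1 − power = 1 − 0.2841 = 0.7159.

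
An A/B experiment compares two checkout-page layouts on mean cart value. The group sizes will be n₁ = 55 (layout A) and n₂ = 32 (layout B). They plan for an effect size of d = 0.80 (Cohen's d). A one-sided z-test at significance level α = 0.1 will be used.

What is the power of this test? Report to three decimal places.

Noncentrality parameter: δ = d / √(1/n₁ + 1/n₂) = 0.80 / √(1/55 + 1/32) = 3.5982
Critical value for a one-sided test at α = 0.1: z_α = 1.282.
Power = P(Z > 1.282 − δ) = Φ(2.317) = 0.9897.

Power ≈ 0.990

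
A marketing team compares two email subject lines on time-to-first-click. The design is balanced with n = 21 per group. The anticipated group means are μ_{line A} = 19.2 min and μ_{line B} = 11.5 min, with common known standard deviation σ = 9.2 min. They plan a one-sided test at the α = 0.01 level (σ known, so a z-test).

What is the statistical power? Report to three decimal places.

Standardized effect: d = |μ_{line A} − μ_{line B}| / σ = |19.2 − 11.5| / 9.2 = 0.8370
Noncentrality parameter: δ = d·√(n/2) = 0.8370 × √(21/2) = 2.7120
Critical value for a one-sided test at α = 0.01: z_α = 2.326.
Power = Φ(δ − 2.326) = Φ(0.386) = 0.6501.

Power ≈ 0.650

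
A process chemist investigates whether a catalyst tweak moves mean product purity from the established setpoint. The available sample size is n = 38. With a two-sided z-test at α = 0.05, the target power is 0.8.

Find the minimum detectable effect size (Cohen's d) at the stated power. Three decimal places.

d ≈ 0.454

Need Φ(δ − 1.960) = 0.8, so δ = 1.960 + 0.842 = 2.802.
(Lower-tail contribution to power is negligible for δ > 0.)
δ = d·√n ⇒ d = δ/√n = 2.802/√38 = 0.4545.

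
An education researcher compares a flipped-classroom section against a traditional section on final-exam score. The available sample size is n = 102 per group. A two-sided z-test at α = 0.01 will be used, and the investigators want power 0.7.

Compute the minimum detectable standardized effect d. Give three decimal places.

Required noncentrality: δ = z_{0.005} + z_{0.30} = 2.576 + 0.524 = 3.100.
(Lower-tail contribution to power is negligible for δ > 0.)
δ = d·√(n/2) ⇒ d = δ/√(n/2) = 3.100/√(102/2) = 0.4341.

d ≈ 0.434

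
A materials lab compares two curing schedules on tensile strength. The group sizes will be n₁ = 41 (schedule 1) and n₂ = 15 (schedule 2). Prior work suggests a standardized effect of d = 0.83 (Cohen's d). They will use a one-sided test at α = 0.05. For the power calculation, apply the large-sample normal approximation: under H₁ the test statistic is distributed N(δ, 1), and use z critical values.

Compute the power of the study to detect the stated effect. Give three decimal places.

Power ≈ 0.866

Noncentrality parameter: λ = d / √(1/n₁ + 1/n₂) = 0.83 / √(1/41 + 1/15) = 2.7506
One-sided α = 0.05 → critical value z_{0.05} = 1.645.
Power = P(Z > 1.645 − λ) = Φ(1.106) = 0.8656.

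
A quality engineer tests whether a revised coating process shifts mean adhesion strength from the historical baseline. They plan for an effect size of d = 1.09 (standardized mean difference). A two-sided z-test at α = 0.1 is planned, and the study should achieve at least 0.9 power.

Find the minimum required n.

n = 8

Set Φ(δ − 1.645) = 0.9; then δ − 1.645 = Φ⁻¹(0.9) = 1.282, giving δ = 2.926.
(For δ > 0 the lower-tail rejection region contributes negligibly to power, so the one-term inversion is standard.)
δ = d·√n ⇒ n = (δ/d)² = (2.926 / 1.09)² = 7.21.
Round up to the next whole unit.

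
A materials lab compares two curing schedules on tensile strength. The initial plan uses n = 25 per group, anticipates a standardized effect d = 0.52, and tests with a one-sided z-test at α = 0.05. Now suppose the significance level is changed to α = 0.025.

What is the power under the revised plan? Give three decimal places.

δ = d·√(n/2) = 0.52 × √(25/2) = 1.8385 (unchanged). New critical value: z_{0.025} = 1.960.
Revised power = P(Z > 1.960 − δ) = Φ(-0.121) = 0.4517.

Power ≈ 0.452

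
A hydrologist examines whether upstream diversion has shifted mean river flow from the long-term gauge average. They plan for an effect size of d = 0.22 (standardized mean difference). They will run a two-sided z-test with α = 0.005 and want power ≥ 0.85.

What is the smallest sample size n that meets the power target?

Set Φ(δ − 2.807) = 0.85; then δ − 2.807 = Φ⁻¹(0.85) = 1.036, giving δ = 3.843.
(The Φ(−δ − z_{α/2}) term is vanishingly small for δ > 0 and is dropped in the standard sample-size formula.)
δ = d·√n ⇒ n = (δ/d)² = (3.843 / 0.22)² = 305.21.
Rounding up, n = 306.

n = 306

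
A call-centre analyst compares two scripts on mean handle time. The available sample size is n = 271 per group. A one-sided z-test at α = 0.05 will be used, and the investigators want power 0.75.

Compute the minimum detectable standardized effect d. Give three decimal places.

d ≈ 0.199

Need Φ(δ − 1.645) = 0.75, so δ = 1.645 + 0.674 = 2.319.
δ = d·√(n/2) ⇒ d = δ/√(n/2) = 2.319/√(271/2) = 0.1992.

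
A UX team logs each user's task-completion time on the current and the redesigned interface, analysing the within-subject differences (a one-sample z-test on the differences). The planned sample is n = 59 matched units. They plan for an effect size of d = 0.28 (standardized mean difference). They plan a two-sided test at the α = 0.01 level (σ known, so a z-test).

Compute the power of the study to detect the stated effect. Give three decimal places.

Noncentrality parameter: δ = d·√n = 0.28 × √59 = 2.1507
Two-sided α = 0.01 → critical value z_{0.005} = 2.576.
Power = Φ(δ − 2.576) + Φ(−δ − 2.576) = Φ(-0.425) + Φ(-4.727) = 0.3354 + 0.0000 = 0.3354.

Power ≈ 0.335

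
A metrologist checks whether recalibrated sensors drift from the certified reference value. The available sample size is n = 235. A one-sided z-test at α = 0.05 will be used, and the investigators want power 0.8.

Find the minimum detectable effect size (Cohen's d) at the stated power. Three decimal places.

d ≈ 0.162

Required noncentrality: δ = z_{0.05} + z_{0.20} = 1.645 + 0.842 = 2.486.
δ = d·√n ⇒ d = δ/√n = 2.486/√235 = 0.1622.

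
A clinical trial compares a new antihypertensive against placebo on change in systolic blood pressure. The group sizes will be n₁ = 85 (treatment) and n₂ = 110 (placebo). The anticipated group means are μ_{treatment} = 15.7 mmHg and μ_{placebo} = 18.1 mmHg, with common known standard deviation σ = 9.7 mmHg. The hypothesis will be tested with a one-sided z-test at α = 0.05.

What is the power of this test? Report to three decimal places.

Power ≈ 0.527

Standardized effect: d = |μ_{treatment} − μ_{placebo}| / σ = |15.7 − 18.1| / 9.7 = 0.2474
Noncentrality parameter: δ = d / √(1/n₁ + 1/n₂) = 0.2474 / √(1/85 + 1/110) = 1.7133
Critical value for a one-sided test at α = 0.05: z_α = 1.645.
Power = Φ(δ − 1.645) = Φ(0.068) = 0.5273.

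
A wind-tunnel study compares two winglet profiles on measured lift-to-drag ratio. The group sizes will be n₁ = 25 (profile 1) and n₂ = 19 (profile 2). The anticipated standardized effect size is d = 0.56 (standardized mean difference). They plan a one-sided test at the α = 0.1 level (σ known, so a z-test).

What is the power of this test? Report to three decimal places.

Power ≈ 0.712

Noncentrality parameter: δ = d / √(1/n₁ + 1/n₂) = 0.56 / √(1/25 + 1/19) = 1.8400
One-sided α = 0.1 → critical value z_{0.1} = 1.282.
Power = P(Z > 1.282 − δ) = Φ(0.558) = 0.7117.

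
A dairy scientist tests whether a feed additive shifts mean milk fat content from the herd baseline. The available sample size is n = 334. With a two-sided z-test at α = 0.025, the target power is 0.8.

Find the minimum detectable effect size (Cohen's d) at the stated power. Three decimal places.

Need Φ(δ − 2.241) = 0.8, so δ = 2.241 + 0.842 = 3.083.
(Lower-tail contribution to power is negligible for δ > 0.)
δ = d·√n ⇒ d = δ/√n = 3.083/√334 = 0.1687.

d ≈ 0.169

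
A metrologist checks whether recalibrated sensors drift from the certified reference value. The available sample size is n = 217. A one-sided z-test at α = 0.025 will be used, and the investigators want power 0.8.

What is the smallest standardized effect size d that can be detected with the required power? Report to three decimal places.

Required noncentrality: δ = z_{0.025} + z_{0.20} = 1.960 + 0.842 = 2.802.
δ = d·√n ⇒ d = δ/√n = 2.802/√217 = 0.1902.

d ≈ 0.190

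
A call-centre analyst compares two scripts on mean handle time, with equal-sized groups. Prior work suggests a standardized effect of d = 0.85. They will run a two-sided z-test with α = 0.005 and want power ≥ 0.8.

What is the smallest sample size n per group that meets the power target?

Set Φ(δ − 2.807) = 0.8; then δ − 2.807 = Φ⁻¹(0.8) = 0.842, giving δ = 3.649.
(Ignoring the negligible lower-tail rejection probability gives the usual closed-form inversion.)
δ = d·√(n/2) ⇒ n = 2(δ/d)² = 2 × (3.649 / 0.85)² = 36.85.
Rounding up, n = 37 per group.

n = 37 per group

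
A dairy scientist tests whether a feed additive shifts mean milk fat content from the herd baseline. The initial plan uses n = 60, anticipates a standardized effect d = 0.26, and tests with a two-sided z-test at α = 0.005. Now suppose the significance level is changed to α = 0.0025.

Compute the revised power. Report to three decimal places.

δ = d·√n = 0.26 × √60 = 2.0140 (unchanged). New critical value: z_{0.0013} = 3.023.
Revised power = Φ(δ − 3.023) + Φ(−δ − 3.023) = Φ(-1.009) + Φ(-5.037) = 0.1564 + 0.0000 = 0.1564.

Power ≈ 0.156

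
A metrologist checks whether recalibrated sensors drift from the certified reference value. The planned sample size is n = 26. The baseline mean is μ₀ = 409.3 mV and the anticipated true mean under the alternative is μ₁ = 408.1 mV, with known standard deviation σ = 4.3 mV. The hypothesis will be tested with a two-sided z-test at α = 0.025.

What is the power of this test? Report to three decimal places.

Power ≈ 0.207

Standardized effect: d = |μ₁ − μ₀| / σ = |408.1 − 409.3| / 4.3 = 0.2791
Noncentrality parameter: δ = d·√n = 0.2791 × √26 = 1.4230
Two-sided α = 0.025 → critical value z_{0.0125} = 2.241.
Power = Φ(δ − 2.241) + Φ(−δ − 2.241) = Φ(-0.818) + Φ(-3.664) = 0.2066 + 0.0001 = 0.2067.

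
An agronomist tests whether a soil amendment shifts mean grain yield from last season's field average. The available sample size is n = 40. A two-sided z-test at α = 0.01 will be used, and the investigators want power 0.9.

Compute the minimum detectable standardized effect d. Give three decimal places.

d ≈ 0.610

Required noncentrality: δ = z_{0.005} + z_{0.10} = 2.576 + 1.282 = 3.857.
(The second rejection-region term Φ(−δ − z_{α/2}) is negligible and dropped.)
δ = d·√n ⇒ d = δ/√n = 3.857/√40 = 0.6099.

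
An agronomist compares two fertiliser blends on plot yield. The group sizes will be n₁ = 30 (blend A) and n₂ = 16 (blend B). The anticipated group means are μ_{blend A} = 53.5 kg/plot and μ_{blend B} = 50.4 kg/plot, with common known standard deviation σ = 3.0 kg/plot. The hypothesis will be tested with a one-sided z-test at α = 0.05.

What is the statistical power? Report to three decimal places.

Power ≈ 0.955

Standardized effect: d = |μ_{blend A} − μ_{blend B}| / σ = |53.5 − 50.4| / 3.0 = 1.0333
Noncentrality parameter: δ = d / √(1/n₁ + 1/n₂) = 1.0333 / √(1/30 + 1/16) = 3.3380
Critical value for a one-sided test at α = 0.05: z_α = 1.645.
Power = Φ(δ − 1.645) = Φ(1.693) = 0.9548.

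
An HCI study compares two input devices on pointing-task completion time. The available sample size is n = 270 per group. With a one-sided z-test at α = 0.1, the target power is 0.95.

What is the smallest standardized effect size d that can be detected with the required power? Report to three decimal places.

Required noncentrality: δ = z_{0.1} + z_{0.05} = 1.282 + 1.645 = 2.926.
δ = d·√(n/2) ⇒ d = δ/√(n/2) = 2.926/√(270/2) = 0.2519.

d ≈ 0.252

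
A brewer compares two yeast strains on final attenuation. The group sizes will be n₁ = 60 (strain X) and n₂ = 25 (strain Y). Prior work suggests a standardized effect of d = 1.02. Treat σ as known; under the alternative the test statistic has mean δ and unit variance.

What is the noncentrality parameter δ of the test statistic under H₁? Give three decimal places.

The noncentrality parameter scales effect size by the design's sample-size factor: δ = d / √(1/n₁ + 1/n₂) = 1.02 / √(1/60 + 1/25) = 4.2849

δ ≈ 4.285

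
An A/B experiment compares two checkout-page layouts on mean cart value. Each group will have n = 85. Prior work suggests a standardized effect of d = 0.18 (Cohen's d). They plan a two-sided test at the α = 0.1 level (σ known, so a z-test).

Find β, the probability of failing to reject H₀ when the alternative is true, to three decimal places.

Noncentrality parameter: δ = d·√(n/2) = 0.18 × √(85/2) = 1.1735
Critical value for a two-sided test at α = 0.1: z_{α/2} = 1.645.
Power = Φ(δ − 1.645) + Φ(−δ − 1.645) = Φ(-0.471) + Φ(-2.818) = 0.3187 + 0.0024 = 0.3211.
Type II error: β = 1 − power = 1 − 0.3211 = 0.6789.

β ≈ 0.679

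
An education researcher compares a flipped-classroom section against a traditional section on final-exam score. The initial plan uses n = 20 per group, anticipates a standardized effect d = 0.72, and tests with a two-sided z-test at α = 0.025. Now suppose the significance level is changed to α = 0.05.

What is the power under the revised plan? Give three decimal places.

δ = d·√(n/2) = 0.72 × √(20/2) = 2.2768 (unchanged). New critical value: z_{0.025} = 1.960.
Revised power = Φ(δ − 1.960) + Φ(−δ − 1.960) = Φ(0.317) + Φ(-4.237) = 0.6243 + 0.0000 = 0.6243.

Power ≈ 0.624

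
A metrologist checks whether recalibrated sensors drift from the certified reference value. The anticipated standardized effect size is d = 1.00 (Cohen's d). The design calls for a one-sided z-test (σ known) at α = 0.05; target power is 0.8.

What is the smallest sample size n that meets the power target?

Set Φ(δ − 1.645) = 0.8; then δ − 1.645 = Φ⁻¹(0.8) = 0.842, giving δ = 2.486.
δ = d·√n ⇒ n = (δ/d)² = (2.486 / 1.00)² = 6.18.
Rounding up, n = 7.

n = 7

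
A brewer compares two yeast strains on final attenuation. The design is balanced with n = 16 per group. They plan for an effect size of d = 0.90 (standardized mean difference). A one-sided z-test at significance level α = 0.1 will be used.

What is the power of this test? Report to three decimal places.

Power ≈ 0.897

Noncentrality parameter: δ = d·√(n/2) = 0.90 × √(16/2) = 2.5456
Critical value for a one-sided test at α = 0.1: z_α = 1.282.
Power = Φ(δ − 1.282) = Φ(1.264) = 0.8969.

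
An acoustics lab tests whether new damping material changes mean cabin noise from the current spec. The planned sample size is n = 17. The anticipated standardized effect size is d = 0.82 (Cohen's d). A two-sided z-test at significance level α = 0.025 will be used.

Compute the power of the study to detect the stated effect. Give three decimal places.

Noncentrality parameter: δ = d·√n = 0.82 × √17 = 3.3809
Two-sided α = 0.025 → critical value z_{0.0125} = 2.241.
Power = Φ(δ − 2.241) + Φ(−δ − 2.241) = Φ(1.140) + Φ(-5.622) = 0.8728 + 0.0000 = 0.8728.

Power ≈ 0.873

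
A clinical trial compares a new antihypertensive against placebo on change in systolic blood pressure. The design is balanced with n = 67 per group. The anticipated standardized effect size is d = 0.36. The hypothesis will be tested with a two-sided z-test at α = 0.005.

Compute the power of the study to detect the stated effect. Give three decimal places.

Power ≈ 0.235

Noncentrality parameter: δ = d·√(n/2) = 0.36 × √(67/2) = 2.0837
Two-sided α = 0.005 → critical value z_{0.0025} = 2.807.
Power = Φ(δ − 2.807) + Φ(−δ − 2.807) = Φ(-0.723) + Φ(-4.891) = 0.2347 + 0.0000 = 0.2347.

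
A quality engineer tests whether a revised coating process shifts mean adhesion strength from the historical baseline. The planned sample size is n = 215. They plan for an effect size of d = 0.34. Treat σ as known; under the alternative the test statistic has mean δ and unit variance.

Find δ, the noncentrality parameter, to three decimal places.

δ ≈ 4.985

The noncentrality parameter scales effect size by the design's sample-size factor: δ = d·√n = 0.34 × √215 = 4.9854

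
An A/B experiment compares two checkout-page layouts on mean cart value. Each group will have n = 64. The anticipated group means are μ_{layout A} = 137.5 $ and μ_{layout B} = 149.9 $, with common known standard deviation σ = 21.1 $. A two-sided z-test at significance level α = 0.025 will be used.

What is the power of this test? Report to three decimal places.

Standardized effect: d = |μ_{layout A} − μ_{layout B}| / σ = |137.5 − 149.9| / 21.1 = 0.5877
Noncentrality parameter: δ = d·√(n/2) = 0.5877 × √(64/2) = 3.3244
Two-sided α = 0.025 → critical value z_{0.0125} = 2.241.
Power = Φ(δ − 2.241) + Φ(−δ − 2.241) = Φ(1.083) + Φ(-5.566) = 0.8606 + 0.0000 = 0.8606.

Power ≈ 0.861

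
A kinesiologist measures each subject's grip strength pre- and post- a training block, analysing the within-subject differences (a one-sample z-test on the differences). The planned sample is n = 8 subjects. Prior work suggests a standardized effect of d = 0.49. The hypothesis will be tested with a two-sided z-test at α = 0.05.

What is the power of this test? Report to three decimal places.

Noncentrality parameter: δ = d·√n = 0.49 × √8 = 1.3859
Two-sided α = 0.05 → critical value z_{0.025} = 1.960.
Power = Φ(δ − 1.960) + Φ(−δ − 1.960) = Φ(-0.574) + Φ(-3.346) = 0.2830 + 0.0004 = 0.2834.

Power ≈ 0.283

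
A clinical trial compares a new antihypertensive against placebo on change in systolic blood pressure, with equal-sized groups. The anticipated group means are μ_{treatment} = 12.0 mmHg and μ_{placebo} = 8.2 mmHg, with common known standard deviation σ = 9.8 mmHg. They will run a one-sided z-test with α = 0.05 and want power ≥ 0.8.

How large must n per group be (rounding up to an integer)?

Standardized effect: d = |μ_{treatment} − μ_{placebo}| / σ = |12.0 − 8.2| / 9.8 = 0.3878
For power 0.8 need Φ(δ − z_{0.05}) = 0.8, so δ = z_{0.05} + z_{0.20} = 1.645 + 0.842 = 2.486.
δ = d·√(n/2) ⇒ n = 2(δ/d)² = 2 × (2.486 / 0.3878)² = 82.24.
Round up to the next whole unit.

n = 83 per group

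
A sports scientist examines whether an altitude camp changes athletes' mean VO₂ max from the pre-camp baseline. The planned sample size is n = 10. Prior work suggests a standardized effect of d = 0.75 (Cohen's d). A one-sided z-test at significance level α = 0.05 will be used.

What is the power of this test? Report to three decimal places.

Noncentrality parameter: δ = d·√n = 0.75 × √10 = 2.3717
Critical value for a one-sided test at α = 0.05: z_α = 1.645.
Power = P(Z > 1.645 − δ) = Φ(0.727) = 0.7663.

Power ≈ 0.766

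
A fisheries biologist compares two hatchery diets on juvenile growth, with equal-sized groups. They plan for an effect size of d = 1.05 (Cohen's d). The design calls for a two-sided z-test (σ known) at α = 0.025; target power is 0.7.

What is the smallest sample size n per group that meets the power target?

For power 0.7 need Φ(δ − z_{0.0125}) = 0.7, so δ = z_{0.0125} + z_{0.30} = 2.241 + 0.524 = 2.766.
(The Φ(−δ − z_{α/2}) term is vanishingly small for δ > 0 and is dropped in the standard sample-size formula.)
δ = d·√(n/2) ⇒ n = 2(δ/d)² = 2 × (2.766 / 1.05)² = 13.88.
Round up to the next whole unit.

n = 14 per group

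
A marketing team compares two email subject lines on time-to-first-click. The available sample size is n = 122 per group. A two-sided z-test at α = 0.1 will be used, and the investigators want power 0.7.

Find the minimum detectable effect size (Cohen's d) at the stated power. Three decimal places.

Required noncentrality: δ = z_{0.05} + z_{0.30} = 1.645 + 0.524 = 2.169.
(The second rejection-region term Φ(−δ − z_{α/2}) is negligible and dropped.)
δ = d·√(n/2) ⇒ d = δ/√(n/2) = 2.169/√(122/2) = 0.2777.

d ≈ 0.278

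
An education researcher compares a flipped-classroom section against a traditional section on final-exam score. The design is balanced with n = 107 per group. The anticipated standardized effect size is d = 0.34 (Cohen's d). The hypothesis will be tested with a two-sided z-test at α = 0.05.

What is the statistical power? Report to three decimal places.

Power ≈ 0.701

Noncentrality parameter: δ = d·√(n/2) = 0.34 × √(107/2) = 2.4869
Critical value for a two-sided test at α = 0.05: z_{α/2} = 1.960.
Power = Φ(δ − 1.960) + Φ(−δ − 1.960) = Φ(0.527) + Φ(-4.447) = 0.7009 + 0.0000 = 0.7009.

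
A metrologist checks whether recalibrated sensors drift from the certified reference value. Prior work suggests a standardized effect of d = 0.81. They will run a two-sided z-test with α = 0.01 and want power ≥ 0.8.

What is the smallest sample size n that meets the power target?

n = 18

Set Φ(δ − 2.576) = 0.8; then δ − 2.576 = Φ⁻¹(0.8) = 0.842, giving δ = 3.417.
(The Φ(−δ − z_{α/2}) term is vanishingly small for δ > 0 and is dropped in the standard sample-size formula.)
δ = d·√n ⇒ n = (δ/d)² = (3.417 / 0.81)² = 17.80.
Rounding up, n = 18.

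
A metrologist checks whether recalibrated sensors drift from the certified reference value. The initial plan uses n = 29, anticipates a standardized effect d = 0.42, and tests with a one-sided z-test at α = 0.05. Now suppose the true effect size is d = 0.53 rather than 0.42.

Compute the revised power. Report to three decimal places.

Power ≈ 0.887

With d = 0.53: δ = d·√n = 0.53 × √29 = 2.8541. Critical value z_{0.05} = 1.645.
Revised power = P(Z > 1.645 − δ) = Φ(1.209) = 0.8867.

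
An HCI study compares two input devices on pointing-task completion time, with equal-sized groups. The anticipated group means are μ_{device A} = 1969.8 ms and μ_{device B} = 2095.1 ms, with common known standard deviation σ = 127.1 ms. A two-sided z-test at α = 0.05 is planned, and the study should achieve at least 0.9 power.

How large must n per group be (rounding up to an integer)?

Standardized effect: d = |μ_{device A} − μ_{device B}| / σ = |1969.8 − 2095.1| / 127.1 = 0.9858
Set Φ(δ − 1.960) = 0.9; then δ − 1.960 = Φ⁻¹(0.9) = 1.282, giving δ = 3.242.
(Ignoring the negligible lower-tail rejection probability gives the usual closed-form inversion.)
δ = d·√(n/2) ⇒ n = 2(δ/d)² = 2 × (3.242 / 0.9858)² = 21.62.
Round up to the next whole unit.

n = 22 per group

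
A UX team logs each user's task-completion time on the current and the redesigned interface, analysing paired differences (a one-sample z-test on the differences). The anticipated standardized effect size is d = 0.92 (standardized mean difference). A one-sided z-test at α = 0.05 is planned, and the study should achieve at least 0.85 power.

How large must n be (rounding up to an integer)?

For power 0.85 need Φ(δ − z_{0.05}) = 0.85, so δ = z_{0.05} + z_{0.15} = 1.645 + 1.036 = 2.681.
δ = d·√n ⇒ n = (δ/d)² = (2.681 / 0.92)² = 8.49.
Rounding up, n = 9.

n = 9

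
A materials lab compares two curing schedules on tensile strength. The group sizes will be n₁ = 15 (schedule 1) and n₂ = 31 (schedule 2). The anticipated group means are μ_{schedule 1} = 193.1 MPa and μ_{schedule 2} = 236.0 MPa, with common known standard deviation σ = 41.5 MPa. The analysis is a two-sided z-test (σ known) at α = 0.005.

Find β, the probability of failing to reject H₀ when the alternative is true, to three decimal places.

β ≈ 0.316

Standardized effect: d = |μ_{schedule 1} − μ_{schedule 2}| / σ = |193.1 − 236.0| / 41.5 = 1.0337
Noncentrality parameter: δ = d / √(1/n₁ + 1/n₂) = 1.0337 / √(1/15 + 1/31) = 3.2867
Critical value for a two-sided test at α = 0.005: z_{α/2} = 2.807.
Power = Φ(δ − 2.807) + Φ(−δ − 2.807) = Φ(0.480) + Φ(-6.094) = 0.6843 + 0.0000 = 0.6843.
Type II error: β = 1 − power = 1 − 0.6843 = 0.3157.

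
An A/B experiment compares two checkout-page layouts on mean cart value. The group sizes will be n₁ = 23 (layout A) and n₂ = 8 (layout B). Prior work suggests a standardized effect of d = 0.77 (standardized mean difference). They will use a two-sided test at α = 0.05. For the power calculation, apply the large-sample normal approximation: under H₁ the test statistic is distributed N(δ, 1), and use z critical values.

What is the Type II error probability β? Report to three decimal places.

Noncentrality parameter: δ = d / √(1/n₁ + 1/n₂) = 0.77 / √(1/23 + 1/8) = 1.8759
Two-sided α = 0.05 → critical value z_{0.025} = 1.960.
Power = Φ(δ − 1.960) + Φ(−δ − 1.960) = Φ(-0.084) + Φ(-3.836) = 0.4665 + 0.0001 = 0.4666.
Type II error: β = 1 − power = 1 − 0.4666 = 0.5334.

β ≈ 0.533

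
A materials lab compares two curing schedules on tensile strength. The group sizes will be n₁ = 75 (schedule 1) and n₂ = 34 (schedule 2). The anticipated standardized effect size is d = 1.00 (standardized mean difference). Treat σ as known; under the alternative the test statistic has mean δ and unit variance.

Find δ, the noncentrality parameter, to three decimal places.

δ ≈ 4.837

δ = d / √(1/n₁ + 1/n₂) = 1.00 / √(1/75 + 1/34) = 4.8368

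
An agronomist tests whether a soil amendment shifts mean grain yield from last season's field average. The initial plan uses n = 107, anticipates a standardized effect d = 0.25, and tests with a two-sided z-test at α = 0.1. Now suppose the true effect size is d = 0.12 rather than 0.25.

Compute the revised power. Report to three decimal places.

Power ≈ 0.345

With d = 0.12: δ = d·√n = 0.12 × √107 = 1.2413. Critical value z_{0.05} = 1.645.
Revised power = Φ(δ − 1.645) + Φ(−δ − 1.645) = Φ(-0.404) + Φ(-2.886) = 0.3433 + 0.0019 = 0.3452.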